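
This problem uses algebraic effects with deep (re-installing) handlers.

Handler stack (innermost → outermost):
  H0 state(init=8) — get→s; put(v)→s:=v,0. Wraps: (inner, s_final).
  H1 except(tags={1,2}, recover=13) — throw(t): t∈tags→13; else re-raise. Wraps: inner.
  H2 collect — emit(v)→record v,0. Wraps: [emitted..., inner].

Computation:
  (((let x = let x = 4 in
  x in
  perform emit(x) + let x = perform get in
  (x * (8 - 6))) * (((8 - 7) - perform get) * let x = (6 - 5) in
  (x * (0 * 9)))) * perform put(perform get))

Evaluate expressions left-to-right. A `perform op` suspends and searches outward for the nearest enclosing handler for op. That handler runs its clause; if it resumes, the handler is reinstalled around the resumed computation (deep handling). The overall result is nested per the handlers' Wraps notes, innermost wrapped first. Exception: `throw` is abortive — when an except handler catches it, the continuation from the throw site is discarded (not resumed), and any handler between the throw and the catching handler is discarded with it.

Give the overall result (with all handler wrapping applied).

Working:
emit(4) @ H2 ⇒ out+=4
get @ H0 ⇒ 8
get @ H0 ⇒ 8
get @ H0 ⇒ 8
put(8) @ H0 ⇒ s:=8
H0 returns (0, 8)
H1 returns (0, 8)
H2 returns [4, (0, 8)]
= [4, (0, 8)]

Answer: [4, (0, 8)]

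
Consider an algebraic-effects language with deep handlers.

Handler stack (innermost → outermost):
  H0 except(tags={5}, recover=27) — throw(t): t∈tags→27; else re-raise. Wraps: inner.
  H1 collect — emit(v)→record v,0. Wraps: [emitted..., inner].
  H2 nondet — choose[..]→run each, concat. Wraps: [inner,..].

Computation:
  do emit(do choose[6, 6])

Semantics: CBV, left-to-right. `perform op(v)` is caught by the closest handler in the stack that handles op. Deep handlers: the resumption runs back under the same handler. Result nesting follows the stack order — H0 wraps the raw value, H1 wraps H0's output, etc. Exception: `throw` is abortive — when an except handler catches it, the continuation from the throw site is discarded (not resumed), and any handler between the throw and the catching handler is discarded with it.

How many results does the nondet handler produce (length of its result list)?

Answer: 2

Step-by-step:
choose[6, 6] @ H2
  branch[0] choose=6:
    emit(6) @ H1 ⇒ out+=6
    H0 returns 0
    H1 returns [6, 0]
    H2 returns [[6, 0]]
  branch[1] choose=6:
    emit(6) @ H1 ⇒ out+=6
    H0 returns 0
    H1 returns [6, 0]
    H2 returns [[6, 0]]
= [[6, 0], [6, 0]]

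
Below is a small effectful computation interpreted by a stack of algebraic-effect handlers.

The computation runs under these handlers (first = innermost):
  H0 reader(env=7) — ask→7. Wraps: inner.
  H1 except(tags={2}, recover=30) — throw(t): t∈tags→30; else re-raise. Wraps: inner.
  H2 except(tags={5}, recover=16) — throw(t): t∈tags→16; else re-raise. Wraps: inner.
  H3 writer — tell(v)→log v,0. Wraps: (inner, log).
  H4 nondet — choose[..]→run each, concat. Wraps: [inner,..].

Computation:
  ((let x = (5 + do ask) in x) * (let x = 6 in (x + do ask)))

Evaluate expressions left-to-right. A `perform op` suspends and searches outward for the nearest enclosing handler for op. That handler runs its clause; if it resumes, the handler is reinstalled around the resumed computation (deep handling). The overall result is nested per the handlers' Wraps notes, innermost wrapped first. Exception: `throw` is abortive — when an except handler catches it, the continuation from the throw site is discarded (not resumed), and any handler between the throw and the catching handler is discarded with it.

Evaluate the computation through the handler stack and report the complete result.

Working:
ask @ H0 ⇒ 7
ask @ H0 ⇒ 7
H0 returns 156
H1 returns 156
H2 returns 156
H3 returns (156, ())
H4 returns [(156, ())]
= [(156, ())]

Answer: [(156, ())]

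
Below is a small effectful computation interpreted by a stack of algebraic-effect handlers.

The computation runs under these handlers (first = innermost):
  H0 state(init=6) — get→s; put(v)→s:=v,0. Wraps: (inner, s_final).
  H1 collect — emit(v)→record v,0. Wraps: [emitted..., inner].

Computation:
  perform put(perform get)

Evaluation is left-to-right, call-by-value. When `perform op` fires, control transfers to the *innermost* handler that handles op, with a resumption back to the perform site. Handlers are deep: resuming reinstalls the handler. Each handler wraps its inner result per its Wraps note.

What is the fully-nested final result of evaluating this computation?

Evaluation trace:
get @ H0 ⇒ 6
put(6) @ H0 ⇒ s:=6
H0 returns (0, 6)
H1 returns [(0, 6)]
= [(0, 6)]

Answer: [(0, 6)]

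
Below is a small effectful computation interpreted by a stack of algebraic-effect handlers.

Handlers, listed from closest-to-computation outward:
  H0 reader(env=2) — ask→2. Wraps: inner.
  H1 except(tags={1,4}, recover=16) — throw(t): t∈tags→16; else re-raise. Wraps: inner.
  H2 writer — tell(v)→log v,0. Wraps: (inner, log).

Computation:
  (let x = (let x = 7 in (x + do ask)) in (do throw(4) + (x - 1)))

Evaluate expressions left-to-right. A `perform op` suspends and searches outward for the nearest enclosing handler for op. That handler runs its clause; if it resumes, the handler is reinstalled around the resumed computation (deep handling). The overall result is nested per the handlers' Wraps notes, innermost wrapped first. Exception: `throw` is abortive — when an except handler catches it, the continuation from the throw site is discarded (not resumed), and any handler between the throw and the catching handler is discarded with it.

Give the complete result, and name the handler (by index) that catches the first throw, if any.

Working:
ask @ H0 ⇒ 2
throw(4) @ H1 caught ⇒ 16
H2 returns (16, ())
= (16, ())

Answer: (16, ()) ; first throw caught by: H1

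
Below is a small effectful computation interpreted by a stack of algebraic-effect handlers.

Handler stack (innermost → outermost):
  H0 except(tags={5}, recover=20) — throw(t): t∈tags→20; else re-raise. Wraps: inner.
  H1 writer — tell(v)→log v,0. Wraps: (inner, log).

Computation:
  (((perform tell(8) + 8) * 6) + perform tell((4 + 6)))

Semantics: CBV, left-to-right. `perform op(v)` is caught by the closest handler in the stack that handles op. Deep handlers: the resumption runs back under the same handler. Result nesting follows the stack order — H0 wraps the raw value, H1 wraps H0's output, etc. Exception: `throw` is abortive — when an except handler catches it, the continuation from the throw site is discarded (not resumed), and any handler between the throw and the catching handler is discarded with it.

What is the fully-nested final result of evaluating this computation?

Step-by-step:
tell(8) @ H1 ⇒ log+=8
tell(10) @ H1 ⇒ log+=10
H0 returns 48
H1 returns (48, (8, 10))
= (48, (8, 10))

Answer: (48, (8, 10))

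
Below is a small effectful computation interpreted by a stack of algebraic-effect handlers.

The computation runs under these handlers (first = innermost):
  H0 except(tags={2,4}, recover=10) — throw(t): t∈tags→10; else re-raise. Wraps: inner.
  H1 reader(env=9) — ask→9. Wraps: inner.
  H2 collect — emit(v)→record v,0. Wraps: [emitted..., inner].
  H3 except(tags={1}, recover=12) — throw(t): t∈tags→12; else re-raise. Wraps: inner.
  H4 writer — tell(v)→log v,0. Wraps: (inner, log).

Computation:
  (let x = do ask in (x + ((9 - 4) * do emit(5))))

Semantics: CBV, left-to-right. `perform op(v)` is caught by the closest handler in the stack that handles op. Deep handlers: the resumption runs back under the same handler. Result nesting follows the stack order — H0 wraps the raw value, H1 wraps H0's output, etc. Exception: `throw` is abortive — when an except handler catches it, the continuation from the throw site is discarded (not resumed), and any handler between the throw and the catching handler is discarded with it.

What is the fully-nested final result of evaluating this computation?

Answer: ([5, 9], ())

Evaluation trace:
ask @ H1 ⇒ 9
emit(5) @ H2 ⇒ out+=5
H0 returns 9
H1 returns 9
H2 returns [5, 9]
H3 returns [5, 9]
H4 returns ([5, 9], ())
= ([5, 9], ())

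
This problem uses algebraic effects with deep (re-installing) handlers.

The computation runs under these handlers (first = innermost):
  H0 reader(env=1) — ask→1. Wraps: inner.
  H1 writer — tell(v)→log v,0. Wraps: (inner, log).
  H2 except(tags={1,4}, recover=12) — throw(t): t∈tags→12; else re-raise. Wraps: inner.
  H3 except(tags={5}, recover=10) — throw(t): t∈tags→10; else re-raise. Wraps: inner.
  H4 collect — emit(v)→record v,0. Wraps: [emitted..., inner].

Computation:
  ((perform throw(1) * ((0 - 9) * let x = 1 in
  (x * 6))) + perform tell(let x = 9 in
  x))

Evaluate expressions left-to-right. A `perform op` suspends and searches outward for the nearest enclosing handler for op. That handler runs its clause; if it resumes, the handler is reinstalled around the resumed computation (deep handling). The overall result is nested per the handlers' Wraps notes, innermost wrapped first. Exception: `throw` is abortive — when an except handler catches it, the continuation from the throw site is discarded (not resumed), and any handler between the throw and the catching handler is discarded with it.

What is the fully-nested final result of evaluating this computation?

Answer: [12]

Evaluation trace:
throw(1) @ H2 caught ⇒ 12
H3 returns 12
H4 returns [12]
= [12]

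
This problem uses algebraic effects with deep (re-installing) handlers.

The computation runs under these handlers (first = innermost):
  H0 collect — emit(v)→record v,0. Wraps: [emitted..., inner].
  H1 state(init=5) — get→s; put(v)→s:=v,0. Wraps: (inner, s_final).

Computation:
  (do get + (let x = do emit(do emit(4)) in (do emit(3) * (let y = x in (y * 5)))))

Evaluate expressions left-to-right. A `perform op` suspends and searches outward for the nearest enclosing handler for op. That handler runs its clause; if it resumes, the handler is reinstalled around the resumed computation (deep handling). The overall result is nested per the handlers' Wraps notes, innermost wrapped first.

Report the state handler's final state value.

Working:
get @ H1 ⇒ 5
emit(4) @ H0 ⇒ out+=4
emit(0) @ H0 ⇒ out+=0
emit(3) @ H0 ⇒ out+=3
H0 returns [4, 0, 3, 5]
H1 returns ([4, 0, 3, 5], 5)
= ([4, 0, 3, 5], 5)

Answer: 5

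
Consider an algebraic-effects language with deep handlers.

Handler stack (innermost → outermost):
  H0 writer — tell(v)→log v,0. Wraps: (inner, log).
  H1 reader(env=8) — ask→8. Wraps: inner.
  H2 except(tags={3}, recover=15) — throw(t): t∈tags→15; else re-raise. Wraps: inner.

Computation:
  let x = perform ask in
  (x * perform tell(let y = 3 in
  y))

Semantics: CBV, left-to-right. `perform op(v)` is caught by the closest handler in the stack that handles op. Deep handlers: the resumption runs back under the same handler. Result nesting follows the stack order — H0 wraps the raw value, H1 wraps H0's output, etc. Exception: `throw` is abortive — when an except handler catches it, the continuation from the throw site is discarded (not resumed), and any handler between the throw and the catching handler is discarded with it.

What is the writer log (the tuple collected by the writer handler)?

Working:
ask @ H1 ⇒ 8
tell(3) @ H0 ⇒ log+=3
H0 returns (0, (3))
H1 returns (0, (3))
H2 returns (0, (3))
= (0, (3))

Answer: (3)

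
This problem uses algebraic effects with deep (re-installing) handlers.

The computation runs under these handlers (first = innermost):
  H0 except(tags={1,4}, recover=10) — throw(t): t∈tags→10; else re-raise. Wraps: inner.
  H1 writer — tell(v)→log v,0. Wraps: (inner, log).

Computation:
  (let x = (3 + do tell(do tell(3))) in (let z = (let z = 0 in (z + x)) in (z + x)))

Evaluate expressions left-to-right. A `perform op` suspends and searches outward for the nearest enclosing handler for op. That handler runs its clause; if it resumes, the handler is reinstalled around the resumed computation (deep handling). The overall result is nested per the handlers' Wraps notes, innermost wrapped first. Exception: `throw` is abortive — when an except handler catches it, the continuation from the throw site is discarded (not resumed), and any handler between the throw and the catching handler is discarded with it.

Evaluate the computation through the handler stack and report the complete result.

Answer: (6, (3, 0))

Working:
tell(3) @ H1 ⇒ log+=3
tell(0) @ H1 ⇒ log+=0
H0 returns 6
H1 returns (6, (3, 0))
= (6, (3, 0))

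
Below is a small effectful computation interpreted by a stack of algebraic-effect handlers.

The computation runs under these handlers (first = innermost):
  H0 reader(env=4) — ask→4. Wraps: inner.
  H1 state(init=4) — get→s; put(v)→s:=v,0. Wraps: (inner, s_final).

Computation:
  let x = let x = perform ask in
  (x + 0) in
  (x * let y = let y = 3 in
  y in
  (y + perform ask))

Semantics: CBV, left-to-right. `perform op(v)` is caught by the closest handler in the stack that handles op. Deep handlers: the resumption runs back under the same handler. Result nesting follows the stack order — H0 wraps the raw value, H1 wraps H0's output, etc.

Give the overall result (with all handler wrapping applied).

Answer: (28, 4)

Evaluation trace:
ask @ H0 ⇒ 4
ask @ H0 ⇒ 4
H0 returns 28
H1 returns (28, 4)
= (28, 4)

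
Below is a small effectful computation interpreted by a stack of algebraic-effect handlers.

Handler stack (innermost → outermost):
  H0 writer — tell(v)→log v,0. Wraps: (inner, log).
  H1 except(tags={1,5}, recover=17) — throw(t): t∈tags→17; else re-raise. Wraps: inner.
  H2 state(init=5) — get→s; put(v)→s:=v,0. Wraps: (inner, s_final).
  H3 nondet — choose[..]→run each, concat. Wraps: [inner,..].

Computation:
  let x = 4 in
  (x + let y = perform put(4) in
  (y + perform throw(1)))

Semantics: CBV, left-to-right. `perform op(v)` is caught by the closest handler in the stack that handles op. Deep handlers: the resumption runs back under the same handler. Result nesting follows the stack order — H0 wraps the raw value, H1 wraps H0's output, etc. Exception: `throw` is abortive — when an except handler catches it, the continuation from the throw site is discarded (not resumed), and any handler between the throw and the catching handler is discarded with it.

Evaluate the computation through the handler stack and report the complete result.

Answer: [(17, 4)]

Working:
put(4) @ H2 ⇒ s:=4
throw(1) @ H1 caught ⇒ 17
H2 returns (17, 4)
H3 returns [(17, 4)]
= [(17, 4)]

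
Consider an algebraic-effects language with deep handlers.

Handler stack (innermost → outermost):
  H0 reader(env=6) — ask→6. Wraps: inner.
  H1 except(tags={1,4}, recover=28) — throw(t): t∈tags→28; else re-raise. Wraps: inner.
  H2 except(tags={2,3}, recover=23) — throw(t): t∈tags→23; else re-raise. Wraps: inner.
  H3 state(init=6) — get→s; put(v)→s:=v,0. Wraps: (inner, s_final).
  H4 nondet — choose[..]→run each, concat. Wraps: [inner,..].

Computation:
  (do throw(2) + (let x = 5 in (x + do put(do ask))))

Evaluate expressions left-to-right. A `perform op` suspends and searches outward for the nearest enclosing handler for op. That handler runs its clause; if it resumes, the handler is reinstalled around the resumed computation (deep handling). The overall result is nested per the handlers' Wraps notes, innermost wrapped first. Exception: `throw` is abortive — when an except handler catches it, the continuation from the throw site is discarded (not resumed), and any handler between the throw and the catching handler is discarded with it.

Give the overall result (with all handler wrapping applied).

Answer: [(23, 6)]

Working:
throw(2) @ H1 re-raised
throw(2) @ H2 caught ⇒ 23
H3 returns (23, 6)
H4 returns [(23, 6)]
= [(23, 6)]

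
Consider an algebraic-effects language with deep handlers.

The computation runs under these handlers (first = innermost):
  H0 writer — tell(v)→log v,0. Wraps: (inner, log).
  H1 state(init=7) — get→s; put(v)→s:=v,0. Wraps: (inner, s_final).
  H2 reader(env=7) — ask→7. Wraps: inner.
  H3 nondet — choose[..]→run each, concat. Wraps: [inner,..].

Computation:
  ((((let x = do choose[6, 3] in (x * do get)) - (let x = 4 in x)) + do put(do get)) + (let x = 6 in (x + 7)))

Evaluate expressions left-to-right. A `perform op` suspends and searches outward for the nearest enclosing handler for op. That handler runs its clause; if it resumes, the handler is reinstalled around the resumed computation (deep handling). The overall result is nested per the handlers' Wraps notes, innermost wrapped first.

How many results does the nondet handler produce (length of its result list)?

Working:
choose[6, 3] @ H3
  branch[0] choose=6:
    get @ H1 ⇒ 7
    get @ H1 ⇒ 7
    put(7) @ H1 ⇒ s:=7
    H0 returns (51, ())
    H1 returns ((51, ()), 7)
    H2 returns ((51, ()), 7)
    H3 returns [((51, ()), 7)]
  branch[1] choose=3:
    get @ H1 ⇒ 7
    get @ H1 ⇒ 7
    put(7) @ H1 ⇒ s:=7
    H0 returns (30, ())
    H1 returns ((30, ()), 7)
    H2 returns ((30, ()), 7)
    H3 returns [((30, ()), 7)]
= [((51, ()), 7), ((30, ()), 7)]

Answer: 2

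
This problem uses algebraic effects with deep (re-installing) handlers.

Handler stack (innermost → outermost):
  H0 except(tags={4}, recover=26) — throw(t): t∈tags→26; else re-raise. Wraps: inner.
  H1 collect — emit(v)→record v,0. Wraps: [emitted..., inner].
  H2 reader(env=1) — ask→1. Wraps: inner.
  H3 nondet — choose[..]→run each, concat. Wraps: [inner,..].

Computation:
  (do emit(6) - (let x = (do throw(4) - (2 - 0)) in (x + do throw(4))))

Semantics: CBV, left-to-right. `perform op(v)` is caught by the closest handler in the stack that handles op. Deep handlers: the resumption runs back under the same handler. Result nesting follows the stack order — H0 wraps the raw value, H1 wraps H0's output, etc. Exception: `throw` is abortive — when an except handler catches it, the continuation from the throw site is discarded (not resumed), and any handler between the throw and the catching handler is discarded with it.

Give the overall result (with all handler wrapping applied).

Evaluation trace:
emit(6) @ H1 ⇒ out+=6
throw(4) @ H0 caught ⇒ 26
H1 returns [6, 26]
H2 returns [6, 26]
H3 returns [[6, 26]]
= [[6, 26]]

Answer: [[6, 26]]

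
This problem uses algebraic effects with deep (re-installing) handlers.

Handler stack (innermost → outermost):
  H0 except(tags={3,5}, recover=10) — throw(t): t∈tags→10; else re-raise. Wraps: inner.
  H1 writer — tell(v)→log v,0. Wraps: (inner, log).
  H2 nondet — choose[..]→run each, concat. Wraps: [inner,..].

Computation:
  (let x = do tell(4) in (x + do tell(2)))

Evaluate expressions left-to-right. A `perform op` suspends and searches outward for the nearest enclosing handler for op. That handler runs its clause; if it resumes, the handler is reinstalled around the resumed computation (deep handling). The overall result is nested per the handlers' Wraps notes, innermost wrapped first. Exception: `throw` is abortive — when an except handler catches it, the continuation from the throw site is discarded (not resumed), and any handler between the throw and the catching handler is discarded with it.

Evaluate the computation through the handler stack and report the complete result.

Answer: [(0, (4, 2))]

Working:
tell(4) @ H1 ⇒ log+=4
tell(2) @ H1 ⇒ log+=2
H0 returns 0
H1 returns (0, (4, 2))
H2 returns [(0, (4, 2))]
= [(0, (4, 2))]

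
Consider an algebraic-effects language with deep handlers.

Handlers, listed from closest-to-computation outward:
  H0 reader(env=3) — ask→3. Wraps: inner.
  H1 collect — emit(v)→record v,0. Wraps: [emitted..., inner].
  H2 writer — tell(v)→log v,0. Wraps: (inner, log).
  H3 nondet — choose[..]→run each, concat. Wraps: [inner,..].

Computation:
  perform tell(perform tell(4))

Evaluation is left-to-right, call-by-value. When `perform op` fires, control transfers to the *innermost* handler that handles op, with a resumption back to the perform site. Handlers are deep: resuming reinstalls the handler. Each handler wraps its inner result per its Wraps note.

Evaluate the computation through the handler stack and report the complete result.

Evaluation trace:
tell(4) @ H2 ⇒ log+=4
tell(0) @ H2 ⇒ log+=0
H0 returns 0
H1 returns [0]
H2 returns ([0], (4, 0))
H3 returns [([0], (4, 0))]
= [([0], (4, 0))]

Answer: [([0], (4, 0))]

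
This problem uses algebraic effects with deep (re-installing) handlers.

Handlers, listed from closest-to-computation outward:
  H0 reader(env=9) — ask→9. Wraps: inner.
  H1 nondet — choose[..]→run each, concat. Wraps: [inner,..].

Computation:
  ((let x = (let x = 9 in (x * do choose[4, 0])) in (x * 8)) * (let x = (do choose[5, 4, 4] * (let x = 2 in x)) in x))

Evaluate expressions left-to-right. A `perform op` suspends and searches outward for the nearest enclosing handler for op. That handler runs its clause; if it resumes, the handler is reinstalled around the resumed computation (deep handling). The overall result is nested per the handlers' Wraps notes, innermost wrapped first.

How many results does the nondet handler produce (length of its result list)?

Answer: 6

Working:
choose[4, 0] @ H1
  branch[0] choose=4:
    choose[5, 4, 4] @ H1
      branch[0] choose=5:
        H0 returns 2880
        H1 returns [2880]
      branch[1] choose=4:
        H0 returns 2304
        H1 returns [2304]
      branch[2] choose=4:
        H0 returns 2304
        H1 returns [2304]
  branch[1] choose=0:
    choose[5, 4, 4] @ H1
      branch[0] choose=5:
        H0 returns 0
        H1 returns [0]
      branch[1] choose=4:
        H0 returns 0
        H1 returns [0]
      branch[2] choose=4:
        H0 returns 0
        H1 returns [0]
= [2880, 2304, 2304, 0, 0, 0]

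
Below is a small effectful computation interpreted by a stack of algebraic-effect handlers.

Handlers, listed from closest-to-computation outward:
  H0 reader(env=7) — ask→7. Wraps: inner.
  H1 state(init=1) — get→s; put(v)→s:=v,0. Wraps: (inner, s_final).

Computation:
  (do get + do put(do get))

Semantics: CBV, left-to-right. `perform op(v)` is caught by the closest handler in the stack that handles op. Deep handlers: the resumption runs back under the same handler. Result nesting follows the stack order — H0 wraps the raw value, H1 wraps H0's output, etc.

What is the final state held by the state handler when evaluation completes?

Step-by-step:
get @ H1 ⇒ 1
get @ H1 ⇒ 1
put(1) @ H1 ⇒ s:=1
H0 returns 1
H1 returns (1, 1)
= (1, 1)

Answer: 1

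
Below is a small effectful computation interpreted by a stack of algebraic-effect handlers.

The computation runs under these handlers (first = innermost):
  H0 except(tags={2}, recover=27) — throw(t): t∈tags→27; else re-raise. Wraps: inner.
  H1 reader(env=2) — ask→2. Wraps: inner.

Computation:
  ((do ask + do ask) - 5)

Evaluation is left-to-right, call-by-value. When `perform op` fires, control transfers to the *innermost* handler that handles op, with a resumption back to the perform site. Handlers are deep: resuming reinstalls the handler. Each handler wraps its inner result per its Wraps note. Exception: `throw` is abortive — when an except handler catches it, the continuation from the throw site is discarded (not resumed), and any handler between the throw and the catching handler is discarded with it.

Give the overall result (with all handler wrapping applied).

Answer: -1

Evaluation trace:
ask @ H1 ⇒ 2
ask @ H1 ⇒ 2
H0 returns -1
H1 returns -1
= -1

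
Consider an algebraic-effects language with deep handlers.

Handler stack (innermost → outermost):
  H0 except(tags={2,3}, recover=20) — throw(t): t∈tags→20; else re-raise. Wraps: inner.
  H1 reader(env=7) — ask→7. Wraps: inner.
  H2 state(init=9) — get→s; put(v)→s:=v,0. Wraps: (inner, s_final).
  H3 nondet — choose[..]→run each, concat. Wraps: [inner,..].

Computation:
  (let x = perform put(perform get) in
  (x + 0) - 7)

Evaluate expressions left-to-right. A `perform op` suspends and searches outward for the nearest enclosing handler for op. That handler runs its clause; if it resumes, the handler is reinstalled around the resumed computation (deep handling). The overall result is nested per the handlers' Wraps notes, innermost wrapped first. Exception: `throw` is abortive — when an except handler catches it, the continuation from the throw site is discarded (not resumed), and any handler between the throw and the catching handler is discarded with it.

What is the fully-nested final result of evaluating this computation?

Step-by-step:
get @ H2 ⇒ 9
put(9) @ H2 ⇒ s:=9
H0 returns -7
H1 returns -7
H2 returns (-7, 9)
H3 returns [(-7, 9)]
= [(-7, 9)]

Answer: [(-7, 9)]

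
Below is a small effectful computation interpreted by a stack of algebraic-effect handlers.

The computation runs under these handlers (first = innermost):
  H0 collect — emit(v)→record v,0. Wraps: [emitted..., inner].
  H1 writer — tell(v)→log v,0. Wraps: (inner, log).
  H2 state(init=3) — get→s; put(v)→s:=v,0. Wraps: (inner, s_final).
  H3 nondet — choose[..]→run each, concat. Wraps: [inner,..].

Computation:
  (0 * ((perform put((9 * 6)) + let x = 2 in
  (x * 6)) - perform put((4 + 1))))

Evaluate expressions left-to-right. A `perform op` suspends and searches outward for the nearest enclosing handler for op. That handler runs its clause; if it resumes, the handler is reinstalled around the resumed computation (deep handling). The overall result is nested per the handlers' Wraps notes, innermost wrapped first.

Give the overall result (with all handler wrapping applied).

Answer: [(([0], ()), 5)]

Step-by-step:
put(54) @ H2 ⇒ s:=54
put(5) @ H2 ⇒ s:=5
H0 returns [0]
H1 returns ([0], ())
H2 returns (([0], ()), 5)
H3 returns [(([0], ()), 5)]
= [(([0], ()), 5)]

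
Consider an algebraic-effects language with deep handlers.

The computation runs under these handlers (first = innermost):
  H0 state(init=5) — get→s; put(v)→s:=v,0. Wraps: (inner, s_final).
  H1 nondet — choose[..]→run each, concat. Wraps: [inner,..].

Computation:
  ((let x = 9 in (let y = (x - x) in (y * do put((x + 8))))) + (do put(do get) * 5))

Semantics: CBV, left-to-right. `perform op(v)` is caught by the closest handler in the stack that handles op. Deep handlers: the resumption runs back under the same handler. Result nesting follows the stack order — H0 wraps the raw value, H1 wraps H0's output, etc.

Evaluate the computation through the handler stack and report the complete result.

Evaluation trace:
put(17) @ H0 ⇒ s:=17
get @ H0 ⇒ 17
put(17) @ H0 ⇒ s:=17
H0 returns (0, 17)
H1 returns [(0, 17)]
= [(0, 17)]

Answer: [(0, 17)]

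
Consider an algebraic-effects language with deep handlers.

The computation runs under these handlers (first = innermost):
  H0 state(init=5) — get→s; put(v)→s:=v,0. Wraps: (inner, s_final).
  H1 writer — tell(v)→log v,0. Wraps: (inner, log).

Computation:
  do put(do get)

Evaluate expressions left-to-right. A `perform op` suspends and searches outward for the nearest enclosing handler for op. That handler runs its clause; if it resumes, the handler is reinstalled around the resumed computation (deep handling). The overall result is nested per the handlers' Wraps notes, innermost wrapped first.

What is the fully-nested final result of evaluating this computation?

Working:
get @ H0 ⇒ 5
put(5) @ H0 ⇒ s:=5
H0 returns (0, 5)
H1 returns ((0, 5), ())
= ((0, 5), ())

Answer: ((0, 5), ())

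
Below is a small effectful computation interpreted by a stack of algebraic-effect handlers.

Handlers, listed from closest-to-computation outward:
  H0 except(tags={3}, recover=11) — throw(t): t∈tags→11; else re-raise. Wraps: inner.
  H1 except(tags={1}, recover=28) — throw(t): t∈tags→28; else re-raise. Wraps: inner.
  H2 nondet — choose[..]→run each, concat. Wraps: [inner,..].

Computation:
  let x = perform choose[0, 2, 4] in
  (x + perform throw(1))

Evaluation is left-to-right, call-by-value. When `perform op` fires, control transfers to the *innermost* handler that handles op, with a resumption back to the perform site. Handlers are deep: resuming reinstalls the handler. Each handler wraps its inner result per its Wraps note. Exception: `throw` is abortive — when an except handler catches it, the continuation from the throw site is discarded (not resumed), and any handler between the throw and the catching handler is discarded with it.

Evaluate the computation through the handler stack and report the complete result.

Answer: [28, 28, 28]

Working:
choose[0, 2, 4] @ H2
  branch[0] choose=0:
    throw(1) @ H0 re-raised
    throw(1) @ H1 caught ⇒ 28
    H2 returns [28]
  branch[1] choose=2:
    throw(1) @ H0 re-raised
    throw(1) @ H1 caught ⇒ 28
    H2 returns [28]
  branch[2] choose=4:
    throw(1) @ H0 re-raised
    throw(1) @ H1 caught ⇒ 28
    H2 returns [28]
= [28, 28, 28]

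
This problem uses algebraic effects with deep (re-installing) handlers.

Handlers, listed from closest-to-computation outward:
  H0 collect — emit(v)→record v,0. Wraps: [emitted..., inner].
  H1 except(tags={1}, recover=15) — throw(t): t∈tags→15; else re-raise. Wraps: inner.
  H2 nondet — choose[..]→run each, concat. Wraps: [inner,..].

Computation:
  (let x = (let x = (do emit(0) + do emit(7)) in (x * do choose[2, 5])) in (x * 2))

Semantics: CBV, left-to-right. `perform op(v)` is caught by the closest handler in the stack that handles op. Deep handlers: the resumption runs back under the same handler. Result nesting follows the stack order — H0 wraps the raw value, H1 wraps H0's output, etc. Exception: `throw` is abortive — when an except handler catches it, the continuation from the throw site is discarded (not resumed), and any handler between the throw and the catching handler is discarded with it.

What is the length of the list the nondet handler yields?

Working:
emit(0) @ H0 ⇒ out+=0
emit(7) @ H0 ⇒ out+=7
choose[2, 5] @ H2
  branch[0] choose=2:
    H0 returns [0, 7, 0]
    H1 returns [0, 7, 0]
    H2 returns [[0, 7, 0]]
  branch[1] choose=5:
    H0 returns [0, 7, 0]
    H1 returns [0, 7, 0]
    H2 returns [[0, 7, 0]]
= [[0, 7, 0], [0, 7, 0]]

Answer: 2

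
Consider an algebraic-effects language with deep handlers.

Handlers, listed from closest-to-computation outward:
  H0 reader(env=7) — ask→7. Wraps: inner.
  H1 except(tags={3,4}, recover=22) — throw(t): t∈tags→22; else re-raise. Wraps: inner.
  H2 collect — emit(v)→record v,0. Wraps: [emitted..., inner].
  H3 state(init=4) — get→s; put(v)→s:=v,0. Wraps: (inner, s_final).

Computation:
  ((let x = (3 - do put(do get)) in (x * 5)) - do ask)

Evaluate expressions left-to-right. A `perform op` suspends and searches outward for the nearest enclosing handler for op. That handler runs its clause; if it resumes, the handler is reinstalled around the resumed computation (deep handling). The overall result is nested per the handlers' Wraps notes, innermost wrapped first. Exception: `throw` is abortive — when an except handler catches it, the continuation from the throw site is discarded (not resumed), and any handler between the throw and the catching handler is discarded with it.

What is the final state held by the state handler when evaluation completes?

Answer: 4

Working:
get @ H3 ⇒ 4
put(4) @ H3 ⇒ s:=4
ask @ H0 ⇒ 7
H0 returns 8
H1 returns 8
H2 returns [8]
H3 returns ([8], 4)
= ([8], 4)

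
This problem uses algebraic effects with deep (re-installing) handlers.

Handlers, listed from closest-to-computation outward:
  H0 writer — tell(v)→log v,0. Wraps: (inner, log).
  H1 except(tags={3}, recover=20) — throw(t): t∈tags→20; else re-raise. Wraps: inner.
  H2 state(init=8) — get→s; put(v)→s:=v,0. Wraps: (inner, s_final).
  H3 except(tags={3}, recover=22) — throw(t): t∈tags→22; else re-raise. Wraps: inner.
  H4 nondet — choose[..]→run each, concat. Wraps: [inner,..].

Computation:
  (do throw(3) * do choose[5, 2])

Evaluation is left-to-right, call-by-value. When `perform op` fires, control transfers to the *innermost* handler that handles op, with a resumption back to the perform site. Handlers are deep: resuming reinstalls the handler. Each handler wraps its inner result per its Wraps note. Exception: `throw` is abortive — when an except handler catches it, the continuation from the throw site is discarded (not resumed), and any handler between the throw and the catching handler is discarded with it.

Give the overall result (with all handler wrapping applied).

Answer: [(20, 8)]

Working:
throw(3) @ H1 caught ⇒ 20
H2 returns (20, 8)
H3 returns (20, 8)
H4 returns [(20, 8)]
= [(20, 8)]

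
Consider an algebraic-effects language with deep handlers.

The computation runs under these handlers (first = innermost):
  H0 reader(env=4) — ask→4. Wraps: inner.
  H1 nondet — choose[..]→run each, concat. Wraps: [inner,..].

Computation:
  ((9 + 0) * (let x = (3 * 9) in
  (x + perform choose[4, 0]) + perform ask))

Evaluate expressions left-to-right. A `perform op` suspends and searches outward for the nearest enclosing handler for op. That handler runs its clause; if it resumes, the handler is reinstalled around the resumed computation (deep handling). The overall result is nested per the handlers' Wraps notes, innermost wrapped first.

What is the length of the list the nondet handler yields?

Working:
choose[4, 0] @ H1
  branch[0] choose=4:
    ask @ H0 ⇒ 4
    H0 returns 315
    H1 returns [315]
  branch[1] choose=0:
    ask @ H0 ⇒ 4
    H0 returns 279
    H1 returns [279]
= [315, 279]

Answer: 2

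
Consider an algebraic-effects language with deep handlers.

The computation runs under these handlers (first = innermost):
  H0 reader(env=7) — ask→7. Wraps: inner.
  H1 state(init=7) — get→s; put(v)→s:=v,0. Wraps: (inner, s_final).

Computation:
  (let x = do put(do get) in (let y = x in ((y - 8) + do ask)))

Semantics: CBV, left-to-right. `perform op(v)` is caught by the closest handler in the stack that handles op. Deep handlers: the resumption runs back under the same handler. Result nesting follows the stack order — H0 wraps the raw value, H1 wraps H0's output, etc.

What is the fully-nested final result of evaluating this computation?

Evaluation trace:
get @ H1 ⇒ 7
put(7) @ H1 ⇒ s:=7
ask @ H0 ⇒ 7
H0 returns -1
H1 returns (-1, 7)
= (-1, 7)

Answer: (-1, 7)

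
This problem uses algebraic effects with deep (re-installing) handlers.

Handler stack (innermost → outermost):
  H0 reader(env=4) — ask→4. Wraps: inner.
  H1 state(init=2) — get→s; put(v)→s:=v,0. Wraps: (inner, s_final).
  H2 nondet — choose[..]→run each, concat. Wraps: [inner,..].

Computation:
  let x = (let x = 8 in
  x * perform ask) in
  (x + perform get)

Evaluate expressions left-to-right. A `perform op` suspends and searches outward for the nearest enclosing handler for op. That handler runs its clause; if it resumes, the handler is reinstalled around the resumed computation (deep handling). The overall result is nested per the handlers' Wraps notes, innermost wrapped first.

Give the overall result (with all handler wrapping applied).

Working:
ask @ H0 ⇒ 4
get @ H1 ⇒ 2
H0 returns 34
H1 returns (34, 2)
H2 returns [(34, 2)]
= [(34, 2)]

Answer: [(34, 2)]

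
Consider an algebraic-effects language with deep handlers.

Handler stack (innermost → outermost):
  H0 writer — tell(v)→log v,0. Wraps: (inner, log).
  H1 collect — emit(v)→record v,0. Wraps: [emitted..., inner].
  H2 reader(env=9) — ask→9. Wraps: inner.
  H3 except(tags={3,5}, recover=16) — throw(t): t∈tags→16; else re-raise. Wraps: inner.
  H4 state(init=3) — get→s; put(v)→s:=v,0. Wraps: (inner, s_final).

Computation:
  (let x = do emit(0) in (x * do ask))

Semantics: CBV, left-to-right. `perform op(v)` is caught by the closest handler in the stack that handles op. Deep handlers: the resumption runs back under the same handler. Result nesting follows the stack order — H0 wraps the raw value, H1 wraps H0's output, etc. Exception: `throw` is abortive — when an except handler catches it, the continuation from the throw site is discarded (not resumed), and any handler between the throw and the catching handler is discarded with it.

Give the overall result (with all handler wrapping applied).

Step-by-step:
emit(0) @ H1 ⇒ out+=0
ask @ H2 ⇒ 9
H0 returns (0, ())
H1 returns [0, (0, ())]
H2 returns [0, (0, ())]
H3 returns [0, (0, ())]
H4 returns ([0, (0, ())], 3)
= ([0, (0, ())], 3)

Answer: ([0, (0, ())], 3)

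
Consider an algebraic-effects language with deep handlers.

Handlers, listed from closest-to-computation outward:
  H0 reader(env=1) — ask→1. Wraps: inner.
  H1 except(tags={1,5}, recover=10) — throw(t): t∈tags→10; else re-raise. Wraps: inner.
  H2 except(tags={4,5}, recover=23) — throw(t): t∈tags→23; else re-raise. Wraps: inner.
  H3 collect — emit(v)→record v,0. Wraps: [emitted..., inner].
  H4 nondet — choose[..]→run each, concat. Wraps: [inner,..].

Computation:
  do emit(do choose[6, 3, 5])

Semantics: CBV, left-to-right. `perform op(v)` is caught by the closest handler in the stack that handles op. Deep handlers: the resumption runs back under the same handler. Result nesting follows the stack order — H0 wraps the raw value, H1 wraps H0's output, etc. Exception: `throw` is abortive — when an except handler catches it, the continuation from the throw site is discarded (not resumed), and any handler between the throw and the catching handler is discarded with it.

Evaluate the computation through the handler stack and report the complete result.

Working:
choose[6, 3, 5] @ H4
  branch[0] choose=6:
    emit(6) @ H3 ⇒ out+=6
    H0 returns 0
    H1 returns 0
    H2 returns 0
    H3 returns [6, 0]
    H4 returns [[6, 0]]
  branch[1] choose=3:
    emit(3) @ H3 ⇒ out+=3
    H0 returns 0
    H1 returns 0
    H2 returns 0
    H3 returns [3, 0]
    H4 returns [[3, 0]]
  branch[2] choose=5:
    emit(5) @ H3 ⇒ out+=5
    H0 returns 0
    H1 returns 0
    H2 returns 0
    H3 returns [5, 0]
    H4 returns [[5, 0]]
= [[6, 0], [3, 0], [5, 0]]

Answer: [[6, 0], [3, 0], [5, 0]]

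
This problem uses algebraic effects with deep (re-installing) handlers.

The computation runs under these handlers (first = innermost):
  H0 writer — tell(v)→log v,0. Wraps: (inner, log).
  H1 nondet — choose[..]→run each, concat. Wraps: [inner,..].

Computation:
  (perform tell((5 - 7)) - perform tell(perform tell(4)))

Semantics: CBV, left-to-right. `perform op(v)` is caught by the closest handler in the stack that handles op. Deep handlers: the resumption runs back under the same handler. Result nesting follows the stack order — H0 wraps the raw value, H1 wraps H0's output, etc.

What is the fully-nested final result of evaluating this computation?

Evaluation trace:
tell(-2) @ H0 ⇒ log+=-2
tell(4) @ H0 ⇒ log+=4
tell(0) @ H0 ⇒ log+=0
H0 returns (0, (-2, 4, 0))
H1 returns [(0, (-2, 4, 0))]
= [(0, (-2, 4, 0))]

Answer: [(0, (-2, 4, 0))]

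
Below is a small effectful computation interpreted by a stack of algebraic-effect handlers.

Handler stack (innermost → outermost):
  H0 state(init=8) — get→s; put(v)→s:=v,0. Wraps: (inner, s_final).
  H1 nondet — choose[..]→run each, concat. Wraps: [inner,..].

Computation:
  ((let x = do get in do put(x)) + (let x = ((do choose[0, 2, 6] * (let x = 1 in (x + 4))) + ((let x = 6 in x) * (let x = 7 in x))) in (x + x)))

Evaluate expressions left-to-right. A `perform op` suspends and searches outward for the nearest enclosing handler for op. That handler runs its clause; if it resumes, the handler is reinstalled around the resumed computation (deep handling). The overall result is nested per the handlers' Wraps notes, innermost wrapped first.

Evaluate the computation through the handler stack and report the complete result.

Answer: [(84, 8), (104, 8), (144, 8)]

Evaluation trace:
get @ H0 ⇒ 8
put(8) @ H0 ⇒ s:=8
choose[0, 2, 6] @ H1
  branch[0] choose=0:
    H0 returns (84, 8)
    H1 returns [(84, 8)]
  branch[1] choose=2:
    H0 returns (104, 8)
    H1 returns [(104, 8)]
  branch[2] choose=6:
    H0 returns (144, 8)
    H1 returns [(144, 8)]
= [(84, 8), (104, 8), (144, 8)]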